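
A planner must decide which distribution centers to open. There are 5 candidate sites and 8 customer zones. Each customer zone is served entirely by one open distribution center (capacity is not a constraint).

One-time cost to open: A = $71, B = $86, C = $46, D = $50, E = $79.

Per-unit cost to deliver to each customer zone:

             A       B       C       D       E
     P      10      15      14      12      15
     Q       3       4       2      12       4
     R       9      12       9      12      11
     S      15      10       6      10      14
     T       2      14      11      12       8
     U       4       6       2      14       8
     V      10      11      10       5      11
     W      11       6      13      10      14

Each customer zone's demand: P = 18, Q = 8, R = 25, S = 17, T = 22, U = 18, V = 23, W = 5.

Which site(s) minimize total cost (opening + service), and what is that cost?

For any fixed open set, each customer zone goes to its cheapest open site; total = fixed + service.
{A, C, D}: P→A 10·18=180, Q→C 2·8=16, R→A 9·25=225, S→C 6·17=102, T→A 2·22=44, U→C 2·18=36, V→D 5·23=115, W→D 10·5=50. Service 768; fixed 167; total 935.
{A, B, C, D}: service 748 + fixed 253 = 1001
{A, D}: P→A 10·18=180, Q→A 3·8=24, R→A 9·25=225, S→D 10·17=170, T→A 2·22=44, U→A 4·18=72, V→D 5·23=115, W→D 10·5=50. Service 880; fixed 121; total 1001.
{A, B, C, D, E}: P→A 10·18=180, Q→C 2·8=16, R→A 9·25=225, S→C 6·17=102, T→A 2·22=44, U→C 2·18=36, V→D 5·23=115, W→B 6·5=30. Service 748; fixed 332; total 1080.
No other subset beats 935.

Open A, C and D; minimum total cost 935.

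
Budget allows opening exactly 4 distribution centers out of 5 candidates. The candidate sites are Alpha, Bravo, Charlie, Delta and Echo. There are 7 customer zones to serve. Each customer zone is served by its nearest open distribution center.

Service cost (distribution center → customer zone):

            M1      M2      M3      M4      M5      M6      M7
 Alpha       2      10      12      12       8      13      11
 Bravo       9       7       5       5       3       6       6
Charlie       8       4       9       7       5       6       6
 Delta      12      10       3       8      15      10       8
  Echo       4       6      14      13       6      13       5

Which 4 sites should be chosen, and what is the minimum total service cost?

Choose Alpha, Bravo, Charlie and Delta; total service cost 29.

With exactly 4 open, each customer zone uses its cheapest among the chosen.
{Alpha, Bravo, Charlie, Delta}: M1→Alpha 2, M2→Charlie 4, M3→Delta 3, M4→Bravo 5, M5→Bravo 3, M6→Bravo 6, M7→Bravo 6. Service cost 29.
{Alpha, Bravo, Charlie, Echo}: service cost 30
{Alpha, Bravo, Delta, Echo}: service cost 30
Among all 5 size-4 choices, {Alpha, Bravo, Charlie, Delta} is lowest.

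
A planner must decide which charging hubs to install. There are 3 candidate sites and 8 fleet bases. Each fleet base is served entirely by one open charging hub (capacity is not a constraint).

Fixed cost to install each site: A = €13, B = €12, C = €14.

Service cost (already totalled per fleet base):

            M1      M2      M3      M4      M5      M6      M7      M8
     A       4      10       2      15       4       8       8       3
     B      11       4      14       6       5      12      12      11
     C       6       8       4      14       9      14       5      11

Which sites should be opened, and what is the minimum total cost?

Open A and B; minimum total cost 64.

For any fixed open set, each fleet base goes to its cheapest open site; total = fixed + service.
{A, B}: M1→A 4, M2→B 4, M3→A 2, M4→B 6, M5→A 4, M6→A 8, M7→A 8, M8→A 3. Service 39; fixed 25; total 64.
{A}: service 54 + fixed 13 = 67
{A, B, C}: service 36 + fixed 39 = 75
{B}: M1→B 11, M2→B 4, M3→B 14, M4→B 6, M5→B 5, M6→B 12, M7→B 12, M8→B 11. Service 75; fixed 12; total 87.
No other subset beats 64.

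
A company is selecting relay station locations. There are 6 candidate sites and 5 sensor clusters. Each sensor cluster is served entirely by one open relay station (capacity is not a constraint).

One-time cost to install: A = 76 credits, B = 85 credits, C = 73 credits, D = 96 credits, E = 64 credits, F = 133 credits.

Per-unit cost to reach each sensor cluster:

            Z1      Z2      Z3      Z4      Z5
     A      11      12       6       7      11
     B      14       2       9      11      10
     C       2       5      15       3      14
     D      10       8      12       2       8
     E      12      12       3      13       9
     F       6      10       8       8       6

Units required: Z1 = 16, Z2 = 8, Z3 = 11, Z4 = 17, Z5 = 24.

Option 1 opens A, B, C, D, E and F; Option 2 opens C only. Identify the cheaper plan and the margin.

Option 1: {A, B, C, D, E, F}: Z1→C 2·16=32, Z2→B 2·8=16, Z3→E 3·11=33, Z4→D 2·17=34, Z5→F 6·24=144. Service 259; fixed 527; total 786.
Option 2: {C}: Z1→C 2·16=32, Z2→C 5·8=40, Z3→C 15·11=165, Z4→C 3·17=51, Z5→C 14·24=336. Service 624; fixed 73; total 697.
Difference: |786 − 697| = 89.

Option 2 is cheaper by 89.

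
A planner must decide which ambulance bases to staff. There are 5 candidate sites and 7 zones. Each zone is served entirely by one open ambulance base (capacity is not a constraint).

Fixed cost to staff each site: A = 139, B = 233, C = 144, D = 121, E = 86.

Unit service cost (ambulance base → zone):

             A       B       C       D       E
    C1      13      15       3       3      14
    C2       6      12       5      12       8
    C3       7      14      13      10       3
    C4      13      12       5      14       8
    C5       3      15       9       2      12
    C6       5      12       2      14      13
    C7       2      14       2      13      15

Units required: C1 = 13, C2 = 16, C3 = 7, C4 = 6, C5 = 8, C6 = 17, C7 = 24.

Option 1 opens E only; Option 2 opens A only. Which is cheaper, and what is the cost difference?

Option 2 is cheaper by 454.

Option 1: {E}: C1→E 14·13=182, C2→E 8·16=128, C3→E 3·7=21, C4→E 8·6=48, C5→E 12·8=96, C6→E 13·17=221, C7→E 15·24=360. Service 1056; fixed 86; total 1142.
Option 2: {A}: C1→A 13·13=169, C2→A 6·16=96, C3→A 7·7=49, C4→A 13·6=78, C5→A 3·8=24, C6→A 5·17=85, C7→A 2·24=48. Service 549; fixed 139; total 688.
Difference: |1142 − 688| = 454.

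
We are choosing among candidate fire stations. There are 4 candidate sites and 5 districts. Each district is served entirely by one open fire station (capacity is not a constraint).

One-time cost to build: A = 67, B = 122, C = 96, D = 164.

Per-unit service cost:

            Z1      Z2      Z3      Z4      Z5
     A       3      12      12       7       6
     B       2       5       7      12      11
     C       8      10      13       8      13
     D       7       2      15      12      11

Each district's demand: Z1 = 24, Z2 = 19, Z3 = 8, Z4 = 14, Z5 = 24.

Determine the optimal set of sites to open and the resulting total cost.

Open A and B; minimum total cost 630.

For any fixed open set, each district goes to its cheapest open site; total = fixed + service.
{A, B}: Z1→B 2·24=48, Z2→B 5·19=95, Z3→B 7·8=56, Z4→A 7·14=98, Z5→A 6·24=144. Service 441; fixed 189; total 630.
{A, D}: Z1→A 3·24=72, Z2→D 2·19=38, Z3→A 12·8=96, Z4→A 7·14=98, Z5→A 6·24=144. Service 448; fixed 231; total 679.
{A}: service 638 + fixed 67 = 705
{A, B, C, D}: Z1→B 2·24=48, Z2→D 2·19=38, Z3→B 7·8=56, Z4→A 7·14=98, Z5→A 6·24=144. Service 384; fixed 449; total 833.
No other subset beats 630.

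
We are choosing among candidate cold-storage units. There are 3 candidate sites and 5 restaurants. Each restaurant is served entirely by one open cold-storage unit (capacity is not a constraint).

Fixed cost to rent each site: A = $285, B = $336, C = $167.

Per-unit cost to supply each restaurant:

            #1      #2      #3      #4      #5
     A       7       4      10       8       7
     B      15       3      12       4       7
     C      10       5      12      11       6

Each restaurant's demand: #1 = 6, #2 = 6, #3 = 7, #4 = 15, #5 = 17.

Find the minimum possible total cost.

For any fixed open set, each restaurant goes to its cheapest open site; total = fixed + service.
{C}: #1→C 10·6=60, #2→C 5·6=30, #3→C 12·7=84, #4→C 11·15=165, #5→C 6·17=102. Service 441; fixed 167; total 608.
{A}: service 375 + fixed 285 = 660
{B}: service 371 + fixed 336 = 707
{A, B, C}: #1→A 7·6=42, #2→B 3·6=18, #3→A 10·7=70, #4→B 4·15=60, #5→C 6·17=102. Service 292; fixed 788; total 1080.
No other subset beats 608.

Minimum total cost: 608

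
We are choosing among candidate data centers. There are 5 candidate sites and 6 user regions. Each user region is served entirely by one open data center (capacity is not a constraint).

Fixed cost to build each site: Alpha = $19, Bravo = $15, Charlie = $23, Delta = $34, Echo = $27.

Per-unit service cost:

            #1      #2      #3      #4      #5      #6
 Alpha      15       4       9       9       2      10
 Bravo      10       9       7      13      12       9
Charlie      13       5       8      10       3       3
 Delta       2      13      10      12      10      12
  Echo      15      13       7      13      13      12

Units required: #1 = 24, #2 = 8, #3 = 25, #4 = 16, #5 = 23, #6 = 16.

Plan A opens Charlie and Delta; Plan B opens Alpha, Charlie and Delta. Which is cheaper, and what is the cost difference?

Plan A: {Charlie, Delta}: #1→Delta 2·24=48, #2→Charlie 5·8=40, #3→Charlie 8·25=200, #4→Charlie 10·16=160, #5→Charlie 3·23=69, #6→Charlie 3·16=48. Service 565; fixed 57; total 622.
Plan B: {Alpha, Charlie, Delta}: #1→Delta 2·24=48, #2→Alpha 4·8=32, #3→Charlie 8·25=200, #4→Alpha 9·16=144, #5→Alpha 2·23=46, #6→Charlie 3·16=48. Service 518; fixed 76; total 594.
Difference: |622 − 594| = 28.

Plan B is cheaper by 28.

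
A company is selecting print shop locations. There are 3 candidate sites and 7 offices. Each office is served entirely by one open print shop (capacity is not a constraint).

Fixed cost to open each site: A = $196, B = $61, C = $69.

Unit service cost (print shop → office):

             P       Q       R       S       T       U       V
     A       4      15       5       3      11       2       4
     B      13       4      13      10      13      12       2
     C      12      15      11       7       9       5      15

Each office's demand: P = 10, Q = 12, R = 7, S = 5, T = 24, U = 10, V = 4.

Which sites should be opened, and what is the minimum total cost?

Open B and C; minimum total cost 684.

For any fixed open set, each office goes to its cheapest open site; total = fixed + service.
{B, C}: P→C 12·10=120, Q→B 4·12=48, R→C 11·7=77, S→C 7·5=35, T→C 9·24=216, U→C 5·10=50, V→B 2·4=8. Service 554; fixed 130; total 684.
{A, B}: service 430 + fixed 257 = 687
{A, B, C}: P→A 4·10=40, Q→B 4·12=48, R→A 5·7=35, S→A 3·5=15, T→C 9·24=216, U→A 2·10=20, V→B 2·4=8. Service 382; fixed 326; total 708.
{B}: P→B 13·10=130, Q→B 4·12=48, R→B 13·7=91, S→B 10·5=50, T→B 13·24=312, U→B 12·10=120, V→B 2·4=8. Service 759; fixed 61; total 820.
No other subset beats 684.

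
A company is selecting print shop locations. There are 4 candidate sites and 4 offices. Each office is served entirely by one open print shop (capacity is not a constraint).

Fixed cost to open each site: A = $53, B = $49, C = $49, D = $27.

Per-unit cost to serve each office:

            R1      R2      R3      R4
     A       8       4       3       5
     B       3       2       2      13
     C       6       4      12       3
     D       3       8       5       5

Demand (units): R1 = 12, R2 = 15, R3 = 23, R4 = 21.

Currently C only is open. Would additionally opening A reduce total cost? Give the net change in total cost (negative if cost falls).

Current service cost with {C}: 471.
Adding A: each office re-picks its cheapest; new service cost 264, saving 207.
Extra fixed cost: 53. Net change = 53 − 207 = -154.
(Totals: 520 → 366.)

Yes — net change −154 (cost falls by 154).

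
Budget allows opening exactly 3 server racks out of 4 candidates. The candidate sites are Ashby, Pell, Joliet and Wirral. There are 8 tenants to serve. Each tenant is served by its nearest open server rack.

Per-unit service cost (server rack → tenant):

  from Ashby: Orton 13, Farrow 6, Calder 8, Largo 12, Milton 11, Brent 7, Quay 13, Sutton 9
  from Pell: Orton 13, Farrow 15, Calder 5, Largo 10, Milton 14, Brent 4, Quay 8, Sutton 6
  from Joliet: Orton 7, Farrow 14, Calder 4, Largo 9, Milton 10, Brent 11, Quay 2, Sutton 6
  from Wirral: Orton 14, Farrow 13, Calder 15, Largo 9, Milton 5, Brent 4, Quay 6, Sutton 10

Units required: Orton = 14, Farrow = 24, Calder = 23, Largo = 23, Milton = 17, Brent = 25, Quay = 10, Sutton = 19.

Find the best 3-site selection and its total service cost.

With exactly 3 open, each tenant uses its cheapest among the chosen.
{Ashby, Joliet, Wirral}: Orton→Joliet 7·14=98, Farrow→Ashby 6·24=144, Calder→Joliet 4·23=92, Largo→Joliet 9·23=207, Milton→Wirral 5·17=85, Brent→Wirral 4·25=100, Quay→Joliet 2·10=20, Sutton→Joliet 6·19=114. Service cost 860.
{Ashby, Pell, Joliet}: service cost 945
{Ashby, Pell, Wirral}: service cost 1007
Among all 4 size-3 choices, {Ashby, Joliet, Wirral} is lowest.

Choose Ashby, Joliet and Wirral; total service cost 860.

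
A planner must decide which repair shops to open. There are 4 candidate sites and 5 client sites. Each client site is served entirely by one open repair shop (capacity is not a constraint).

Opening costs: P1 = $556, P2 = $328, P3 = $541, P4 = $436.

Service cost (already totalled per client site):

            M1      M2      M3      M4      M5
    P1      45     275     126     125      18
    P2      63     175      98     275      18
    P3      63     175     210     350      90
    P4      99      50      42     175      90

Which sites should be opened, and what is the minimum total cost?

Open P4 only; minimum total cost 892.

For any fixed open set, each client site goes to its cheapest open site; total = fixed + service.
{P4}: M1→P4 99, M2→P4 50, M3→P4 42, M4→P4 175, M5→P4 90. Service 456; fixed 436; total 892.
{P2}: service 629 + fixed 328 = 957
{P2, P4}: service 348 + fixed 764 = 1112
{P1, P2, P3, P4}: M1→P1 45, M2→P4 50, M3→P4 42, M4→P1 125, M5→P1 18. Service 280; fixed 1861; total 2141.
(All 15 nonempty subsets were checked; P4 only is lowest.)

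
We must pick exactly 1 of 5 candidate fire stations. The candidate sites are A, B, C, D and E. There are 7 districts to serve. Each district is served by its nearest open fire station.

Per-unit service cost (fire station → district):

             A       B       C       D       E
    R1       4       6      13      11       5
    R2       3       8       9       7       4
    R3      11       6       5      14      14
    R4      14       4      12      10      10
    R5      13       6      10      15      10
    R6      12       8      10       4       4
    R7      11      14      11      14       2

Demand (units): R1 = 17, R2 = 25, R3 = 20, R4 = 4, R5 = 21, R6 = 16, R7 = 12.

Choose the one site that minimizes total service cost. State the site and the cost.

Choose E only; total service cost 803.

With exactly 1 open, each district uses its cheapest among the chosen.
{E}: R1→E 5·17=85, R2→E 4·25=100, R3→E 14·20=280, R4→E 10·4=40, R5→E 10·21=210, R6→E 4·16=64, R7→E 2·12=24. Service cost 803.
{B}: service cost 860
{A}: service cost 1016
Among all 5 size-1 choices, {E} is lowest.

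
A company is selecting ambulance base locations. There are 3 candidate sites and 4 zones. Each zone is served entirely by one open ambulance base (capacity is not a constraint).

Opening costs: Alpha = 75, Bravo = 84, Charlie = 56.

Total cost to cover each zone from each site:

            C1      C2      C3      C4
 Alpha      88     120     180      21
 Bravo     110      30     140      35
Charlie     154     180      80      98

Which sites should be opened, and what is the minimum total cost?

For any fixed open set, each zone goes to its cheapest open site; total = fixed + service.
{Bravo, Charlie}: C1→Bravo 110, C2→Bravo 30, C3→Charlie 80, C4→Bravo 35. Service 255; fixed 140; total 395.
{Bravo}: service 315 + fixed 84 = 399
{Alpha, Bravo, Charlie}: C1→Alpha 88, C2→Bravo 30, C3→Charlie 80, C4→Alpha 21. Service 219; fixed 215; total 434.
{Charlie}: service 512 + fixed 56 = 568
No other subset beats 395.

Open Bravo and Charlie; minimum total cost 395.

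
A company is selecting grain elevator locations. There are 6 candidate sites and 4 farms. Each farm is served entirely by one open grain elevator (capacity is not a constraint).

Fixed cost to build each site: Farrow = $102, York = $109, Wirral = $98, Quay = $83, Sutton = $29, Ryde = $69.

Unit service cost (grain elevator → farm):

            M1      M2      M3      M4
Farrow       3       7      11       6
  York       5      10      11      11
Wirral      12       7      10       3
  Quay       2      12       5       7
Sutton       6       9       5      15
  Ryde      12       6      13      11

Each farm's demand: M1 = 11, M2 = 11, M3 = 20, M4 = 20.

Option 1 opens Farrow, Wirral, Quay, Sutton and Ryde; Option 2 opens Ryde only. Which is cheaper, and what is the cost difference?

Option 1: {Farrow, Wirral, Quay, Sutton, Ryde}: M1→Quay 2·11=22, M2→Ryde 6·11=66, M3→Quay 5·20=100, M4→Wirral 3·20=60. Service 248; fixed 381; total 629.
Option 2: {Ryde}: M1→Ryde 12·11=132, M2→Ryde 6·11=66, M3→Ryde 13·20=260, M4→Ryde 11·20=220. Service 678; fixed 69; total 747.
Difference: |629 − 747| = 118.

Option 1 is cheaper by 118.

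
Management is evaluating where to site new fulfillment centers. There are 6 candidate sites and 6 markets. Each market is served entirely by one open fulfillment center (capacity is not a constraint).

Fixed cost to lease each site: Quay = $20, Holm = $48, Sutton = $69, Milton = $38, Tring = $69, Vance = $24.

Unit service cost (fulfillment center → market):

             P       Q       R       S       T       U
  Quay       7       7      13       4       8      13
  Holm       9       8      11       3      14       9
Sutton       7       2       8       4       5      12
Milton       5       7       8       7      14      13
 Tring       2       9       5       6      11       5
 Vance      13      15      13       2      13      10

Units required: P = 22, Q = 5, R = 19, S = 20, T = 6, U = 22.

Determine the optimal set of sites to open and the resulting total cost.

For any fixed open set, each market goes to its cheapest open site; total = fixed + service.
{Quay, Tring, Vance}: P→Tring 2·22=44, Q→Quay 7·5=35, R→Tring 5·19=95, S→Vance 2·20=40, T→Quay 8·6=48, U→Tring 5·22=110. Service 372; fixed 113; total 485.
{Sutton, Tring, Vance}: service 329 + fixed 162 = 491
{Tring, Vance}: service 400 + fixed 93 = 493
{Quay, Holm, Sutton, Milton, Tring, Vance}: P→Tring 2·22=44, Q→Sutton 2·5=10, R→Tring 5·19=95, S→Vance 2·20=40, T→Sutton 5·6=30, U→Tring 5·22=110. Service 329; fixed 268; total 597.
No other subset beats 485.

Open Quay, Tring and Vance; minimum total cost 485.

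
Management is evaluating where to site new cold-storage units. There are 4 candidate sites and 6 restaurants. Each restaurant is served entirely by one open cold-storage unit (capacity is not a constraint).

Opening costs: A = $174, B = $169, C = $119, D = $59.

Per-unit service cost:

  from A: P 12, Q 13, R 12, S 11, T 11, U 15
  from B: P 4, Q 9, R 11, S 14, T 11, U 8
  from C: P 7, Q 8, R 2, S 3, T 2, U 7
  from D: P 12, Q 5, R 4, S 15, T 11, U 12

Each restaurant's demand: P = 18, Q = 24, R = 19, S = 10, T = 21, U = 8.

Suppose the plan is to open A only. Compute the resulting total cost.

Each restaurant is assigned to its cheapest site among the open ones.
{A}: P→A 12·18=216, Q→A 13·24=312, R→A 12·19=228, S→A 11·10=110, T→A 11·21=231, U→A 15·8=120. Service 1217; fixed 174; total 1391.

Total cost: 1391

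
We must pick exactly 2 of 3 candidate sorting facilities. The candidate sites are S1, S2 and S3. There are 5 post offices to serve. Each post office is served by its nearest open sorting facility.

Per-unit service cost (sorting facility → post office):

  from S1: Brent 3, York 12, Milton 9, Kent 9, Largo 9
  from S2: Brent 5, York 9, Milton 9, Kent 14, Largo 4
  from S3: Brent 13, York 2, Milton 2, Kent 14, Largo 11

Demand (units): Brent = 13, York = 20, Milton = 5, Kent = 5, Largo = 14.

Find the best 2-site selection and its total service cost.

With exactly 2 open, each post office uses its cheapest among the chosen.
{S2, S3}: Brent→S2 5·13=65, York→S3 2·20=40, Milton→S3 2·5=10, Kent→S2 14·5=70, Largo→S2 4·14=56. Service cost 241.
{S1, S3}: service cost 260
{S1, S2}: service cost 365
Among all 3 size-2 choices, {S2, S3} is lowest.

Choose S2 and S3; total service cost 241.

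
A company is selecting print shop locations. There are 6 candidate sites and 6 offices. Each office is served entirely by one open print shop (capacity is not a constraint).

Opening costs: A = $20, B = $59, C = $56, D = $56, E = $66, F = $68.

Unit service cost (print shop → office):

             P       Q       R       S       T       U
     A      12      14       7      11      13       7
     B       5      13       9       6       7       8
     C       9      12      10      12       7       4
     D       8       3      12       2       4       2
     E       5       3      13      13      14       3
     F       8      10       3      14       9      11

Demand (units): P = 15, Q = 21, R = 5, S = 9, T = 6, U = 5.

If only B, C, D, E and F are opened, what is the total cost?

Total cost: 510

Each office is assigned to its cheapest site among the open ones.
{B, C, D, E, F}: P→B 5·15=75, Q→D 3·21=63, R→F 3·5=15, S→D 2·9=18, T→D 4·6=24, U→D 2·5=10. Service 205; fixed 305; total 510.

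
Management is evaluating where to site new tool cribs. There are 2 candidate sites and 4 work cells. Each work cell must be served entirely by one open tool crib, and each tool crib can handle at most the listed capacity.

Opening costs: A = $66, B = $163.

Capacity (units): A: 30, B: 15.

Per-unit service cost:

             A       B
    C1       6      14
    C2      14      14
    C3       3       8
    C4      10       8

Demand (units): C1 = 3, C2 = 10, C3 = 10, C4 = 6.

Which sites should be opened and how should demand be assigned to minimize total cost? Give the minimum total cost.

Minimum total cost: 314

Open {A}: C1→A 6·3=18, C2→A 14·10=140, C3→A 3·10=30, C4→A 10·6=60.
Loads: A carries 29/30. Service 248; fixed 66; total 314.
Next best feasible plan costs 465.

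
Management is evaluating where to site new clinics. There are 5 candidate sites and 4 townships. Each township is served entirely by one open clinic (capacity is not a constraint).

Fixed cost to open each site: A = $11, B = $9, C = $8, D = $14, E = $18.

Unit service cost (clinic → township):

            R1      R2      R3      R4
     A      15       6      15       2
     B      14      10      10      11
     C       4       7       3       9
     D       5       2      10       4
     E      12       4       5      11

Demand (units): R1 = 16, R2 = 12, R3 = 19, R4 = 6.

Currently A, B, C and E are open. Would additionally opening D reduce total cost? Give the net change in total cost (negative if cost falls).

Current service cost with {A, B, C, E}: 181.
Adding D: each township re-picks its cheapest; new service cost 157, saving 24.
Extra fixed cost: 14. Net change = 14 − 24 = -10.
(Totals: 227 → 217.)

Yes — net change −10 (cost falls by 10).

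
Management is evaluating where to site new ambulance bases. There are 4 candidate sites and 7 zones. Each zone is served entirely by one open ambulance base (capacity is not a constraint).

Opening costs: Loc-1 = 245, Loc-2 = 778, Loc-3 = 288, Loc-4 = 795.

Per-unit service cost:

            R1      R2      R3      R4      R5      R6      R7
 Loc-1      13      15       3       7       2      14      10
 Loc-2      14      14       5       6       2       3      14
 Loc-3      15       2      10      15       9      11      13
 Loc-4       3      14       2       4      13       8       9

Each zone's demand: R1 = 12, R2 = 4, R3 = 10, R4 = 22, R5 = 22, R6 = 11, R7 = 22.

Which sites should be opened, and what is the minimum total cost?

For any fixed open set, each zone goes to its cheapest open site; total = fixed + service.
{Loc-1}: R1→Loc-1 13·12=156, R2→Loc-1 15·4=60, R3→Loc-1 3·10=30, R4→Loc-1 7·22=154, R5→Loc-1 2·22=44, R6→Loc-1 14·11=154, R7→Loc-1 10·22=220. Service 818; fixed 245; total 1063.
{Loc-1, Loc-3}: service 733 + fixed 533 = 1266
{Loc-3}: R1→Loc-3 15·12=180, R2→Loc-3 2·4=8, R3→Loc-3 10·10=100, R4→Loc-3 15·22=330, R5→Loc-3 9·22=198, R6→Loc-3 11·11=121, R7→Loc-3 13·22=286. Service 1223; fixed 288; total 1511.
{Loc-1, Loc-2, Loc-3, Loc-4}: service 427 + fixed 2106 = 2533
(All 15 nonempty subsets were checked; Loc-1 only is lowest.)

Open Loc-1 only; minimum total cost 1063.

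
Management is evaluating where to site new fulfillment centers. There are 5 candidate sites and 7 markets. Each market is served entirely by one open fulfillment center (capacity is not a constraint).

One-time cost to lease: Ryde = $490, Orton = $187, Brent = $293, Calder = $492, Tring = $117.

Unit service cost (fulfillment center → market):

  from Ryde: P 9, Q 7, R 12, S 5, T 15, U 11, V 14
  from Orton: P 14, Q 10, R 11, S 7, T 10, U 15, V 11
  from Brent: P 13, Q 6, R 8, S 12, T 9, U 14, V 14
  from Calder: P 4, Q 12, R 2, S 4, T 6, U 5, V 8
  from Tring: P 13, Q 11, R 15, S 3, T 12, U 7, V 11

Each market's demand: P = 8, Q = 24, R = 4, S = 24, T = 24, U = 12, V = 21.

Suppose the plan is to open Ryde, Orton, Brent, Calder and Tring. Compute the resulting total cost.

Each market is assigned to its cheapest site among the open ones.
{Ryde, Orton, Brent, Calder, Tring}: P→Calder 4·8=32, Q→Brent 6·24=144, R→Calder 2·4=8, S→Tring 3·24=72, T→Calder 6·24=144, U→Calder 5·12=60, V→Calder 8·21=168. Service 628; fixed 1579; total 2207.

Total cost: 2207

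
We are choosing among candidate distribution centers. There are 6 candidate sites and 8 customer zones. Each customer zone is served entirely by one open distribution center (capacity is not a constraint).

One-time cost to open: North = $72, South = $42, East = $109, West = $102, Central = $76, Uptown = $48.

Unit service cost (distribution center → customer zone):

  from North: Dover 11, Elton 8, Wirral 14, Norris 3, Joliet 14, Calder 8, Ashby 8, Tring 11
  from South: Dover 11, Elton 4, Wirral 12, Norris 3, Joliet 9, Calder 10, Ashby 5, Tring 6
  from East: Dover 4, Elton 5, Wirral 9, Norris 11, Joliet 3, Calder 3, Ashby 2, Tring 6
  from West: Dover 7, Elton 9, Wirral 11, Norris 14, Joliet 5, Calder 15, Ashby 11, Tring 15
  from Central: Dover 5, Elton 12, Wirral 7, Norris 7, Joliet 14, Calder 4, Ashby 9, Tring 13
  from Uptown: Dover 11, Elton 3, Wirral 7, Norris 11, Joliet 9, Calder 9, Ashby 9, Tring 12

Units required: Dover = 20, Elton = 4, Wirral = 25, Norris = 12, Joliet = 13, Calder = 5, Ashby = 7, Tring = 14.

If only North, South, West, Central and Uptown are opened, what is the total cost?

Total cost: 867

Each customer zone is assigned to its cheapest site among the open ones.
{North, South, West, Central, Uptown}: Dover→Central 5·20=100, Elton→Uptown 3·4=12, Wirral→Central 7·25=175, Norris→North 3·12=36, Joliet→West 5·13=65, Calder→Central 4·5=20, Ashby→South 5·7=35, Tring→South 6·14=84. Service 527; fixed 340; total 867.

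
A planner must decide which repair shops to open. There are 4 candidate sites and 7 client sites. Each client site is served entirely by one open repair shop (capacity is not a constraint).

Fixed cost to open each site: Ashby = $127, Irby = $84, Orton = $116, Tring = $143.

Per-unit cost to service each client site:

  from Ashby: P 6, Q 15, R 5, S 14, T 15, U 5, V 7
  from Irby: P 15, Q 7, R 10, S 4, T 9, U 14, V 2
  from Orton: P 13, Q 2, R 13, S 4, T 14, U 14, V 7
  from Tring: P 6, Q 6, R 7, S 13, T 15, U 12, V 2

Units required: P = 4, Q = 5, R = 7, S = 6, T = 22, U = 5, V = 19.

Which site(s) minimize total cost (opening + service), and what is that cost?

For any fixed open set, each client site goes to its cheapest open site; total = fixed + service.
{Irby}: P→Irby 15·4=60, Q→Irby 7·5=35, R→Irby 10·7=70, S→Irby 4·6=24, T→Irby 9·22=198, U→Irby 14·5=70, V→Irby 2·19=38. Service 495; fixed 84; total 579.
{Ashby, Irby}: service 379 + fixed 211 = 590
{Irby, Tring}: P→Tring 6·4=24, Q→Tring 6·5=30, R→Tring 7·7=49, S→Irby 4·6=24, T→Irby 9·22=198, U→Tring 12·5=60, V→Irby 2·19=38. Service 423; fixed 227; total 650.
{Ashby, Irby, Orton, Tring}: P→Ashby 6·4=24, Q→Orton 2·5=10, R→Ashby 5·7=35, S→Irby 4·6=24, T→Irby 9·22=198, U→Ashby 5·5=25, V→Irby 2·19=38. Service 354; fixed 470; total 824.
No other subset beats 579.

Open Irby only; minimum total cost 579.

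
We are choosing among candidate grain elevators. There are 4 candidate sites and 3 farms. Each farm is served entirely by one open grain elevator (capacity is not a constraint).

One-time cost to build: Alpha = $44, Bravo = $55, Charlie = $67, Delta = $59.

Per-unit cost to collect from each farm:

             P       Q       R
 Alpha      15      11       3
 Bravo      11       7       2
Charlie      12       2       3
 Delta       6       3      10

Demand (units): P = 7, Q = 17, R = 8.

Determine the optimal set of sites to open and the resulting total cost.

For any fixed open set, each farm goes to its cheapest open site; total = fixed + service.
{Charlie}: P→Charlie 12·7=84, Q→Charlie 2·17=34, R→Charlie 3·8=24. Service 142; fixed 67; total 209.
{Alpha, Delta}: P→Delta 6·7=42, Q→Delta 3·17=51, R→Alpha 3·8=24. Service 117; fixed 103; total 220.
{Bravo, Delta}: P→Delta 6·7=42, Q→Delta 3·17=51, R→Bravo 2·8=16. Service 109; fixed 114; total 223.
{Alpha, Bravo, Charlie, Delta}: P→Delta 6·7=42, Q→Charlie 2·17=34, R→Bravo 2·8=16. Service 92; fixed 225; total 317.
No other subset beats 209.

Open Charlie only; minimum total cost 209.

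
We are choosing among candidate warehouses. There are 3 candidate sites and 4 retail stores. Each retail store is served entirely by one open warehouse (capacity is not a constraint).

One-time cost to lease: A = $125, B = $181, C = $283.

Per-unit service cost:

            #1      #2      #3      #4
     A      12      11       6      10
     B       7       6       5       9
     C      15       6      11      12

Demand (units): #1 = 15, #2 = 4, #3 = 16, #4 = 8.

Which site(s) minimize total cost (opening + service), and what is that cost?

Open B only; minimum total cost 462.

For any fixed open set, each retail store goes to its cheapest open site; total = fixed + service.
{B}: #1→B 7·15=105, #2→B 6·4=24, #3→B 5·16=80, #4→B 9·8=72. Service 281; fixed 181; total 462.
{A}: #1→A 12·15=180, #2→A 11·4=44, #3→A 6·16=96, #4→A 10·8=80. Service 400; fixed 125; total 525.
{A, B}: #1→B 7·15=105, #2→B 6·4=24, #3→B 5·16=80, #4→B 9·8=72. Service 281; fixed 306; total 587.
{A, B, C}: service 281 + fixed 589 = 870
No other subset beats 462.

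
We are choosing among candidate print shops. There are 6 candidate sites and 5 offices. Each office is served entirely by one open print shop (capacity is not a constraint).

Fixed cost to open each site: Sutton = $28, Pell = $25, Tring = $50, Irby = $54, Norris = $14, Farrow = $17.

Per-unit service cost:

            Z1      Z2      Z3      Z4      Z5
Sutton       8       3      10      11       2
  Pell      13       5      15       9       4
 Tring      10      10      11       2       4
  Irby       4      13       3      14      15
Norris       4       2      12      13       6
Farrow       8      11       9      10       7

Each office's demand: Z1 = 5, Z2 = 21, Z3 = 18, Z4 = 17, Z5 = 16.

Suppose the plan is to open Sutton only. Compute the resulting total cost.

Each office is assigned to its cheapest site among the open ones.
{Sutton}: Z1→Sutton 8·5=40, Z2→Sutton 3·21=63, Z3→Sutton 10·18=180, Z4→Sutton 11·17=187, Z5→Sutton 2·16=32. Service 502; fixed 28; total 530.

Total cost: 530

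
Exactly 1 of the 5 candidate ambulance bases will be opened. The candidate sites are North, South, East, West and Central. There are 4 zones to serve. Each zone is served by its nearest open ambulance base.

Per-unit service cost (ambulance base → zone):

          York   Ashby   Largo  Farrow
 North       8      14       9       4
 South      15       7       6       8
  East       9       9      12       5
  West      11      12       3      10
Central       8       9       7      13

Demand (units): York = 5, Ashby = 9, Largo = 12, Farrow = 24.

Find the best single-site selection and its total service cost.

Choose North only; total service cost 370.

With exactly 1 open, each zone uses its cheapest among the chosen.
{North}: York→North 8·5=40, Ashby→North 14·9=126, Largo→North 9·12=108, Farrow→North 4·24=96. Service cost 370.
{East}: service cost 390
{South}: service cost 402
Among all 5 size-1 choices, {North} is lowest.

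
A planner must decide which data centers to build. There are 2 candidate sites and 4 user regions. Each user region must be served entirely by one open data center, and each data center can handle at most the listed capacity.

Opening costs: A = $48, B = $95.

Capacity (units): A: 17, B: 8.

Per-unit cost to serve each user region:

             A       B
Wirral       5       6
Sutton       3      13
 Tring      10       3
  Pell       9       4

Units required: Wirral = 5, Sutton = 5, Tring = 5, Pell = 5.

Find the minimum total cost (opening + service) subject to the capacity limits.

Minimum total cost: 243

Open {A, B}: Wirral→A 5·5=25, Sutton→A 3·5=15, Tring→B 3·5=15, Pell→A 9·5=45.
Loads: A carries 15/17, B carries 5/8. Service 100; fixed 143; total 243.
Next best feasible plan costs 253.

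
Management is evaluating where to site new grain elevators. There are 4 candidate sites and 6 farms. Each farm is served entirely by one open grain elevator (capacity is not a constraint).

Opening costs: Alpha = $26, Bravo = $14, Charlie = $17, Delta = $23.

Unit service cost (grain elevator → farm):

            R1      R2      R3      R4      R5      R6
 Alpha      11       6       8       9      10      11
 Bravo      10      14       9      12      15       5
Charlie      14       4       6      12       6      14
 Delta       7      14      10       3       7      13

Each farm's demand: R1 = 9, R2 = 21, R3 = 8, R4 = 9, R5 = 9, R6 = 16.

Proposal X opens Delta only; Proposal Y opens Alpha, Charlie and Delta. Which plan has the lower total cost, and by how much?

Proposal X: {Delta}: R1→Delta 7·9=63, R2→Delta 14·21=294, R3→Delta 10·8=80, R4→Delta 3·9=27, R5→Delta 7·9=63, R6→Delta 13·16=208. Service 735; fixed 23; total 758.
Proposal Y: {Alpha, Charlie, Delta}: R1→Delta 7·9=63, R2→Charlie 4·21=84, R3→Charlie 6·8=48, R4→Delta 3·9=27, R5→Charlie 6·9=54, R6→Alpha 11·16=176. Service 452; fixed 66; total 518.
Difference: |758 − 518| = 240.

Proposal Y is cheaper by 240.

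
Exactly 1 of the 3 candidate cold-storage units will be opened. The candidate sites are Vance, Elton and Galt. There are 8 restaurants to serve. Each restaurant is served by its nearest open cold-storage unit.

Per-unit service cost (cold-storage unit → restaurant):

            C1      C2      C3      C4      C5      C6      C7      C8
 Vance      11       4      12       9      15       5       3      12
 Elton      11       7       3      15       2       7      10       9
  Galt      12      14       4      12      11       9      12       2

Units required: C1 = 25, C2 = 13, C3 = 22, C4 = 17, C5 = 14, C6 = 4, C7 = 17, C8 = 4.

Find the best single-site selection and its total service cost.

Choose Elton only; total service cost 949.

With exactly 1 open, each restaurant uses its cheapest among the chosen.
{Elton}: C1→Elton 11·25=275, C2→Elton 7·13=91, C3→Elton 3·22=66, C4→Elton 15·17=255, C5→Elton 2·14=28, C6→Elton 7·4=28, C7→Elton 10·17=170, C8→Elton 9·4=36. Service cost 949.
{Vance}: service cost 1073
{Galt}: service cost 1176
Among all 3 size-1 choices, {Elton} is lowest.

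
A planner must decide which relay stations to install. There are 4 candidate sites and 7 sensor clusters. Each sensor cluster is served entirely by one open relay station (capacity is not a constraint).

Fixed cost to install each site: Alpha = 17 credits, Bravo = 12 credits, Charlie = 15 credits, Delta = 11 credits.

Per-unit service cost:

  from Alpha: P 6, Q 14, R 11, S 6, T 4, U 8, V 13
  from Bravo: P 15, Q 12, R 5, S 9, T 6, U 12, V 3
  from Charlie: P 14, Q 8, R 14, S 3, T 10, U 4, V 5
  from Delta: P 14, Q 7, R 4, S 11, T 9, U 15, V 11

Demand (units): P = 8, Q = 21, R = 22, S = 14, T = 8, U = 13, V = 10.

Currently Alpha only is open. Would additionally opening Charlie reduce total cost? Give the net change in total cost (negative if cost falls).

Yes — net change −285 (cost falls by 285).

Current service cost with {Alpha}: 934.
Adding Charlie: each sensor cluster re-picks its cheapest; new service cost 634, saving 300.
Extra fixed cost: 15. Net change = 15 − 300 = -285.
(Totals: 951 → 666.)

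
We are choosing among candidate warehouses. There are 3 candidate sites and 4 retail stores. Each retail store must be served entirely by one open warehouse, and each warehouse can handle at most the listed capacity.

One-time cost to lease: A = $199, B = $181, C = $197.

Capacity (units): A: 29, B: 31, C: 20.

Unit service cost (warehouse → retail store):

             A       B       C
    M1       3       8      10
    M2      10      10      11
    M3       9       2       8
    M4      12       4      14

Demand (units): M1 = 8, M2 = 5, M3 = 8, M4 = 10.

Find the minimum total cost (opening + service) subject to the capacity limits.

Minimum total cost: 351

Open {B}: M1→B 8·8=64, M2→B 10·5=50, M3→B 2·8=16, M4→B 4·10=40.
Loads: B carries 31/31. Service 170; fixed 181; total 351.
Next best feasible plan costs 510.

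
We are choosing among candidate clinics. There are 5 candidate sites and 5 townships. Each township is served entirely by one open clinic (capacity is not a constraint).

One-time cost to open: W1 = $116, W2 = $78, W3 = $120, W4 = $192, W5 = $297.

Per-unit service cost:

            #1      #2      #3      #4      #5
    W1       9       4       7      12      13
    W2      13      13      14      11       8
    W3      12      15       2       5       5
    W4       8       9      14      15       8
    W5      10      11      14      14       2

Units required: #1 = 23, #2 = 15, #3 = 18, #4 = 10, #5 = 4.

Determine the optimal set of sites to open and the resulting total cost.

For any fixed open set, each township goes to its cheapest open site; total = fixed + service.
{W1, W3}: #1→W1 9·23=207, #2→W1 4·15=60, #3→W3 2·18=36, #4→W3 5·10=50, #5→W3 5·4=20. Service 373; fixed 236; total 609.
{W1}: service 565 + fixed 116 = 681
{W1, W2, W3}: service 373 + fixed 314 = 687
{W1, W2, W3, W4, W5}: #1→W4 8·23=184, #2→W1 4·15=60, #3→W3 2·18=36, #4→W3 5·10=50, #5→W5 2·4=8. Service 338; fixed 803; total 1141.
No other subset beats 609.

Open W1 and W3; minimum total cost 609.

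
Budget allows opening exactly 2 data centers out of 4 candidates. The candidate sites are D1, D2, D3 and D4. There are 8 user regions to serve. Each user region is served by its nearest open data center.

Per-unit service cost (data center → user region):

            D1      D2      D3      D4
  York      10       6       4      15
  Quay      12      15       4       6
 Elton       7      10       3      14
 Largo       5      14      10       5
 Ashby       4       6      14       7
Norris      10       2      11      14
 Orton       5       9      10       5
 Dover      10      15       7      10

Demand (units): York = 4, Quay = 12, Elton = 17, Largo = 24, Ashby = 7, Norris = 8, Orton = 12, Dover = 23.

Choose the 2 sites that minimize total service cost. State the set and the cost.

Choose D1 and D3; total service cost 564.

With exactly 2 open, each user region uses its cheapest among the chosen.
{D1, D3}: York→D3 4·4=16, Quay→D3 4·12=48, Elton→D3 3·17=51, Largo→D1 5·24=120, Ashby→D1 4·7=28, Norris→D1 10·8=80, Orton→D1 5·12=60, Dover→D3 7·23=161. Service cost 564.
{D3, D4}: service cost 593
{D2, D3}: service cost 682
Among all 6 size-2 choices, {D1, D3} is lowest.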